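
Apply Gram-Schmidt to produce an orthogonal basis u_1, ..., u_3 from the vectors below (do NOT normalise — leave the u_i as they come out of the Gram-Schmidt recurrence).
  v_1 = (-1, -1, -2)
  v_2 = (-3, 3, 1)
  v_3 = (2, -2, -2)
Orthogonal basis:
  u_1 = (-1, -1, -2)
  u_2 = (-10/3, 8/3, 1/3)
  u_3 = (4/11, 28/55, -24/55)

Apply the Gram-Schmidt recurrence
  u_1 = v_1
  u_i = v_i − Σ_{j<i} ((v_i · u_j) / (u_j · u_j)) · u_j.

Step by step this gives:
  u_1 = (-1, -1, -2)
  u_2 = (-10/3, 8/3, 1/3)
  u_3 = (4/11, 28/55, -24/55)

Orthogonality check:
  u_2 · u_1 = 0 (should be 0)
  u_3 · u_1 = 0 (should be 0)
  u_3 · u_2 = 0 (should be 0)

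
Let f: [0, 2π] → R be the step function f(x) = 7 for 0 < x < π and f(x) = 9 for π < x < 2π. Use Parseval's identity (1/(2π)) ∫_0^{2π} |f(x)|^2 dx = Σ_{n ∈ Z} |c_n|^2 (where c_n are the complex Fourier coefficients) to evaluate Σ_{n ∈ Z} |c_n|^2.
Σ |c_n|^2 = 65

Parseval equates the L^2 energy of f (normalised by 1/(2π)) with the ℓ^2 sum of its Fourier coefficients: (1/(2π)) ∫_0^{2π} |f|^2 = Σ |c_n|^2.
Compute the left side: (1/(2π)) [∫_0^π 7^2 dx + ∫_π^{2π} 9^2 dx] = (1/(2π)) · (49π + 81π) = (49 + 81)/2 = 65.
So Σ_{n ∈ Z} |c_n|^2 = 65.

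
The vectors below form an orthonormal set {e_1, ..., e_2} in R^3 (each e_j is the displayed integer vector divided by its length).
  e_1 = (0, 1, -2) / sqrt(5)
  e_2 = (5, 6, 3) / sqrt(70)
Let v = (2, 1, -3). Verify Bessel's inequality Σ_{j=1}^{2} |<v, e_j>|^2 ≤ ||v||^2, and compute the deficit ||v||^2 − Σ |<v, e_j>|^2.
Σ |<v, e_j>|^2 = 21/2; ||v||^2 = 14; deficit = 7/2

Write each e_j = u_j / sqrt(<u_j, u_j>) where u_j is the displayed integer vector. Then <v, e_j> = <v, u_j> / sqrt(<u_j, u_j>), so |<v, e_j>|^2 = <v, u_j>^2 / <u_j, u_j>.
Coefficients: <v, e_1> = 7/sqrt(5), <v, e_2> = 7/sqrt(70).
Square and sum: Σ |<v, e_j>|^2 = 21/2.
Compute ||v||^2 = v·v = 14.
Deficit = 14 − 21/2 = 7/2 ≥ 0, confirming Bessel's inequality. (The deficit equals ||v − Σ <v,e_j> e_j||^2, the squared distance from v to span{e_j}.)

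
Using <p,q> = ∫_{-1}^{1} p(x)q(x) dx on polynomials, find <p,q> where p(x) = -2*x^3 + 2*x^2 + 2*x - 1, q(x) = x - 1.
<p,q> = 6/5

Expand the product: p(x)·q(x) = -2*x^4 + 4*x^3 - 3*x + 1.
∫_{-1}^{1} of each monomial x^k gives [2/(k+1) if k even, 0 if k odd]. Integrating term-by-term (or equivalently evaluating the antiderivative F(x) = -2*x^5/5 + x^4 - 3*x^2/2 + x at the endpoints):
  F(1) − F(−1) = 1/10 − (-11/10) = 6/5.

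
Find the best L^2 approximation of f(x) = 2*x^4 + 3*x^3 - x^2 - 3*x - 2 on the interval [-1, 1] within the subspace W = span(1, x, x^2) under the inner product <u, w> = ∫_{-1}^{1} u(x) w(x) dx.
g(x) = 5*x^2/7 - 6*x/5 - 76/35

The best approximation g ∈ W is the orthogonal projection of f onto W. Writing g = a_0 + a_1 x + a_2 x^2, the coefficients solve the normal equations G · a = b where
  G_{ij} = <φ_i, φ_j> and b_i = <f, φ_i>, with φ_0 = 1, φ_1 = x, φ_2 = x^2.
G =
  [2, 0, 2/3]
  [0, 2/3, 0]
  [2/3, 0, 2/5],
b = (-58/15, -4/5, -122/105).
Solving gives a_0 = -76/35, a_1 = -6/5, a_2 = 5/7, so
  g(x) = 5*x^2/7 - 6*x/5 - 76/35.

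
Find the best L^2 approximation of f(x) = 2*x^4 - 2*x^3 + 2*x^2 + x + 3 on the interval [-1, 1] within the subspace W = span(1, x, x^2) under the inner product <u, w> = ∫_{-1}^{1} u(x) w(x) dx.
g(x) = 26*x^2/7 - x/5 + 99/35

The best approximation g ∈ W is the orthogonal projection of f onto W. Writing g = a_0 + a_1 x + a_2 x^2, the coefficients solve the normal equations G · a = b where
  G_{ij} = <φ_i, φ_j> and b_i = <f, φ_i>, with φ_0 = 1, φ_1 = x, φ_2 = x^2.
G =
  [2, 0, 2/3]
  [0, 2/3, 0]
  [2/3, 0, 2/5],
b = (122/15, -2/15, 118/35).
Solving gives a_0 = 99/35, a_1 = -1/5, a_2 = 26/7, so
  g(x) = 26*x^2/7 - x/5 + 99/35.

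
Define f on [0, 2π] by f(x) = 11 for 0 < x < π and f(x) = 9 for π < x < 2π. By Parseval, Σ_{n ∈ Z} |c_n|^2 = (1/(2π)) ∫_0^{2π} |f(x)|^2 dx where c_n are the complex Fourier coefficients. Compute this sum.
Σ |c_n|^2 = 101

Parseval equates the L^2 energy of f (normalised by 1/(2π)) with the ℓ^2 sum of its Fourier coefficients: (1/(2π)) ∫_0^{2π} |f|^2 = Σ |c_n|^2.
Compute the left side: (1/(2π)) [∫_0^π 11^2 dx + ∫_π^{2π} 9^2 dx] = (1/(2π)) · (121π + 81π) = (121 + 81)/2 = 101.
So Σ_{n ∈ Z} |c_n|^2 = 101.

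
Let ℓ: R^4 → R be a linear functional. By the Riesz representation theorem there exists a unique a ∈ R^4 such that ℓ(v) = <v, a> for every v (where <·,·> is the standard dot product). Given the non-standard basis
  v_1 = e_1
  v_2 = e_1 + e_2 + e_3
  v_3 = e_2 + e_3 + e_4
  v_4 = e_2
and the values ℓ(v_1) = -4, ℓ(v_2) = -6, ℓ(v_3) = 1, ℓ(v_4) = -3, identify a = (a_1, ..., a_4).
a = (-4, -3, 1, 3)

Write a = (a_1, ..., a_4) in the standard basis. For each basis vector v_i, ℓ(v_i) = <v_i, a> is a linear equation in the a_j's. Collect the n equations into a matrix system V a = ℓ, where row i of V is v_i (expressed in the standard basis). Since V is invertible (lower-triangular with 1s on the diagonal, up to permutation), solve by back-substitution:
  V =
[[1, 0, 0, 0],
 [1, 1, 1, 0],
 [0, 1, 1, 1],
 [0, 1, 0, 0]]
  V a = (-4, -6, 1, -3)
Solving gives a = (-4, -3, 1, 3).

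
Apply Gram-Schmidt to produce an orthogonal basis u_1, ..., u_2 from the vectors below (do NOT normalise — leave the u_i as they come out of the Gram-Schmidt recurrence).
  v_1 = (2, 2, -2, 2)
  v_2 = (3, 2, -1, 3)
Orthogonal basis:
  u_1 = (2, 2, -2, 2)
  u_2 = (3/4, -1/4, 5/4, 3/4)

Apply the Gram-Schmidt recurrence
  u_1 = v_1
  u_i = v_i − Σ_{j<i} ((v_i · u_j) / (u_j · u_j)) · u_j.

Step by step this gives:
  u_1 = (2, 2, -2, 2)
  u_2 = (3/4, -1/4, 5/4, 3/4)

Orthogonality check:
  u_2 · u_1 = 0 (should be 0)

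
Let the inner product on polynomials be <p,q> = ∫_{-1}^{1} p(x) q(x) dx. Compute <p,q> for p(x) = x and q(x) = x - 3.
<p,q> = 2/3

Expand the product: p(x)·q(x) = x^2 - 3*x.
∫_{-1}^{1} of each monomial x^k gives [2/(k+1) if k even, 0 if k odd]. Integrating term-by-term (or equivalently evaluating the antiderivative F(x) = x^3/3 - 3*x^2/2 at the endpoints):
  F(1) − F(−1) = -7/6 − (-11/6) = 2/3.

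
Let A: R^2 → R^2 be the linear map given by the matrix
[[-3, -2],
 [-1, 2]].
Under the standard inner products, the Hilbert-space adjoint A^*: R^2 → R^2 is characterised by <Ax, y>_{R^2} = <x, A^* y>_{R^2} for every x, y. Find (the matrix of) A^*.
A^* = A^T =
[[-3, -1],
 [-2, 2]]

For real matrices with standard dot products, the defining identity <Ax, y> = <x, A^* y> gives (Ax)^T y = x^T (A^*) y, i.e. x^T A^T y = x^T (A^*) y. Since this holds for all x, y, we must have A^* = A^T. Therefore
A^* =
[[-3, -1],
 [-2, 2]].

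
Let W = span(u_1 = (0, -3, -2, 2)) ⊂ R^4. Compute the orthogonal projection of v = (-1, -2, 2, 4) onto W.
proj_W(v) = (0, -30/17, -20/17, 20/17)

Set up U = [u_1 | ... | u_1] ∈ R^(4×1). The projector onto W = col(U) is P = U (U^T U)^(-1) U^T.
Compute U^T U =
  [17],
and U^T v = (10).
Solve U^T U · c = U^T v for the coefficients: c = (10/17). The projection is proj_W(v) = U c.
Check: (v - proj_W(v)) · u_1 = 0  (should be 0).
Result: proj_W(v) = (0, -30/17, -20/17, 20/17).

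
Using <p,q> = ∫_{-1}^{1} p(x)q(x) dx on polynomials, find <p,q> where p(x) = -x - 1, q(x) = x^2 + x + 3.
<p,q> = -22/3

Expand the product: p(x)·q(x) = -x^3 - 2*x^2 - 4*x - 3.
∫_{-1}^{1} of each monomial x^k gives [2/(k+1) if k even, 0 if k odd]. Integrating term-by-term (or equivalently evaluating the antiderivative F(x) = -x^4/4 - 2*x^3/3 - 2*x^2 - 3*x at the endpoints):
  F(1) − F(−1) = -71/12 − (17/12) = -22/3.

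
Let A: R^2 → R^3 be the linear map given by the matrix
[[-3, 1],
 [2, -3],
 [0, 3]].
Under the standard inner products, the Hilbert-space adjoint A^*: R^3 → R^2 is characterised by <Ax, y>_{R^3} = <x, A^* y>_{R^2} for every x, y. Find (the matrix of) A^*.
A^* = A^T =
[[-3, 2, 0],
 [1, -3, 3]]

For real matrices with standard dot products, the defining identity <Ax, y> = <x, A^* y> gives (Ax)^T y = x^T (A^*) y, i.e. x^T A^T y = x^T (A^*) y. Since this holds for all x, y, we must have A^* = A^T. Therefore
A^* =
[[-3, 2, 0],
 [1, -3, 3]].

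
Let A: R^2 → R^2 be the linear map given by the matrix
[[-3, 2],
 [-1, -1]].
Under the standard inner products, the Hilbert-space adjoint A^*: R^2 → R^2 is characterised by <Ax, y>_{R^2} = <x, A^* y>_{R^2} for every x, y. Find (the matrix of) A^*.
A^* = A^T =
[[-3, -1],
 [2, -1]]

For real matrices with standard dot products, the defining identity <Ax, y> = <x, A^* y> gives (Ax)^T y = x^T (A^*) y, i.e. x^T A^T y = x^T (A^*) y. Since this holds for all x, y, we must have A^* = A^T. Therefore
A^* =
[[-3, -1],
 [2, -1]].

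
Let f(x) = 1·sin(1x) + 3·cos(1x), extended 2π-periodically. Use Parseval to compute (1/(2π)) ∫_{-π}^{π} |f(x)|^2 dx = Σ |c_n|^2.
Σ |c_n|^2 = 5

Expand |f|^2 and use orthogonality of {sin(nx), cos(mx)} on [-π, π]:
  ∫_{-π}^{π} sin(nx)^2 dx = π, ∫ cos(mx)^2 dx = π, and cross terms integrate to 0.
So ∫_{-π}^{π} f(x)^2 dx = 1^2 · π + 3^2 · π = (1 + 9)π.
Divide by 2π: (1 + 9)/2 = 5.
By Parseval, this equals Σ |c_n|^2.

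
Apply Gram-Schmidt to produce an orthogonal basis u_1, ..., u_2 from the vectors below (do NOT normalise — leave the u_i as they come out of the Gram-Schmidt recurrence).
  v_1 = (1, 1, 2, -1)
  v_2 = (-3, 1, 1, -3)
Orthogonal basis:
  u_1 = (1, 1, 2, -1)
  u_2 = (-24/7, 4/7, 1/7, -18/7)

Apply the Gram-Schmidt recurrence
  u_1 = v_1
  u_i = v_i − Σ_{j<i} ((v_i · u_j) / (u_j · u_j)) · u_j.

Step by step this gives:
  u_1 = (1, 1, 2, -1)
  u_2 = (-24/7, 4/7, 1/7, -18/7)

Orthogonality check:
  u_2 · u_1 = 0 (should be 0)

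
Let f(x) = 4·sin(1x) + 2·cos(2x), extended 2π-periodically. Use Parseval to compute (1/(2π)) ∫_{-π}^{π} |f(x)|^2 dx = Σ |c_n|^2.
Σ |c_n|^2 = 10

Expand |f|^2 and use orthogonality of {sin(nx), cos(mx)} on [-π, π]:
  ∫_{-π}^{π} sin(nx)^2 dx = π, ∫ cos(mx)^2 dx = π, and cross terms integrate to 0.
So ∫_{-π}^{π} f(x)^2 dx = 4^2 · π + 2^2 · π = (16 + 4)π.
Divide by 2π: (16 + 4)/2 = 10.
By Parseval, this equals Σ |c_n|^2.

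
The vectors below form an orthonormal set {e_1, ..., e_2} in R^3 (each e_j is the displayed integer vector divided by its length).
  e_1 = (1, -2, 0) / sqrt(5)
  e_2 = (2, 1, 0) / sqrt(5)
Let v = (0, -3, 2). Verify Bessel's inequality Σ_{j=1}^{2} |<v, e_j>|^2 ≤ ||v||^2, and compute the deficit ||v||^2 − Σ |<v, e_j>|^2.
Σ |<v, e_j>|^2 = 9; ||v||^2 = 13; deficit = 4

Write each e_j = u_j / sqrt(<u_j, u_j>) where u_j is the displayed integer vector. Then <v, e_j> = <v, u_j> / sqrt(<u_j, u_j>), so |<v, e_j>|^2 = <v, u_j>^2 / <u_j, u_j>.
Coefficients: <v, e_1> = 6/sqrt(5), <v, e_2> = -3/sqrt(5).
Square and sum: Σ |<v, e_j>|^2 = 9.
Compute ||v||^2 = v·v = 13.
Deficit = 13 − 9 = 4 ≥ 0, confirming Bessel's inequality. (The deficit equals ||v − Σ <v,e_j> e_j||^2, the squared distance from v to span{e_j}.)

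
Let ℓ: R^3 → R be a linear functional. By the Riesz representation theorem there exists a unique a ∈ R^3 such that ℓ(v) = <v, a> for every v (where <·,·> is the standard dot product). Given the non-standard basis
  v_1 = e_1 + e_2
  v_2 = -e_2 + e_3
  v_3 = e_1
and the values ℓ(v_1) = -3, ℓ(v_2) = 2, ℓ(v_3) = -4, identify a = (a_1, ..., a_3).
a = (-4, 1, 3)

Write a = (a_1, ..., a_3) in the standard basis. For each basis vector v_i, ℓ(v_i) = <v_i, a> is a linear equation in the a_j's. Collect the n equations into a matrix system V a = ℓ, where row i of V is v_i (expressed in the standard basis). Since V is invertible (lower-triangular with 1s on the diagonal, up to permutation), solve by back-substitution:
  V =
[[1, 1, 0],
 [0, -1, 1],
 [1, 0, 0]]
  V a = (-3, 2, -4)
Solving gives a = (-4, 1, 3).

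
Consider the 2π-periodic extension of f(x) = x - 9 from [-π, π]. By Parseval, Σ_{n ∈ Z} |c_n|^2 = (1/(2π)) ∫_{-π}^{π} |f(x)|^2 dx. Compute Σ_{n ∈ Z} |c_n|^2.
Σ |c_n|^2 = π^2/3 + 81

Expand and integrate term by term over [-π, π]:
  ∫ (x)^2 dx = 1·(2π^3/3); ∫ 2·1·(-9)·x dx = 0 (odd integrand); ∫ (-9)^2 dx = 81·2π.
So (1/(2π)) ∫_{-π}^{π} (x - 9)^2 dx = 1π^2/3 + 81 = π^2/3 + 81.
Parseval ⇒ Σ |c_n|^2 = π^2/3 + 81.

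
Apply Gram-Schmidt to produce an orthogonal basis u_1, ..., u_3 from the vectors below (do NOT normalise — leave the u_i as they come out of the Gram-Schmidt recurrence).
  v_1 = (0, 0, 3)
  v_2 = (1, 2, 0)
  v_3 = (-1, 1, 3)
Orthogonal basis:
  u_1 = (0, 0, 3)
  u_2 = (1, 2, 0)
  u_3 = (-6/5, 3/5, 0)

Apply the Gram-Schmidt recurrence
  u_1 = v_1
  u_i = v_i − Σ_{j<i} ((v_i · u_j) / (u_j · u_j)) · u_j.

Step by step this gives:
  u_1 = (0, 0, 3)
  u_2 = (1, 2, 0)
  u_3 = (-6/5, 3/5, 0)

Orthogonality check:
  u_2 · u_1 = 0 (should be 0)
  u_3 · u_1 = 0 (should be 0)
  u_3 · u_2 = 0 (should be 0)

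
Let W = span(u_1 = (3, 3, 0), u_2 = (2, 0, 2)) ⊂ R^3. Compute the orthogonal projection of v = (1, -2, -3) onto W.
proj_W(v) = (-1, 0, -1)

Set up U = [u_1 | ... | u_2] ∈ R^(3×2). The projector onto W = col(U) is P = U (U^T U)^(-1) U^T.
Compute U^T U =
  [18, 6]
  [6, 8],
and U^T v = (-3, -4).
Solve U^T U · c = U^T v for the coefficients: c = (0, -1/2). The projection is proj_W(v) = U c.
Check: (v - proj_W(v)) · u_1 = 0  (should be 0).
Check: (v - proj_W(v)) · u_2 = 0  (should be 0).
Result: proj_W(v) = (-1, 0, -1).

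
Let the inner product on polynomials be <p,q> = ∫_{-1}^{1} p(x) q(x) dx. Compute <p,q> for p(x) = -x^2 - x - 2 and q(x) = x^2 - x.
<p,q> = -16/15

Expand the product: p(x)·q(x) = -x^4 - x^2 + 2*x.
∫_{-1}^{1} of each monomial x^k gives [2/(k+1) if k even, 0 if k odd]. Integrating term-by-term (or equivalently evaluating the antiderivative F(x) = -x^5/5 - x^3/3 + x^2 at the endpoints):
  F(1) − F(−1) = 7/15 − (23/15) = -16/15.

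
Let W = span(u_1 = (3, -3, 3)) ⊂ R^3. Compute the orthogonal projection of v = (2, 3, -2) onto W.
proj_W(v) = (-1, 1, -1)

Set up U = [u_1 | ... | u_1] ∈ R^(3×1). The projector onto W = col(U) is P = U (U^T U)^(-1) U^T.
Compute U^T U =
  [27],
and U^T v = (-9).
Solve U^T U · c = U^T v for the coefficients: c = (-1/3). The projection is proj_W(v) = U c.
Check: (v - proj_W(v)) · u_1 = 0  (should be 0).
Result: proj_W(v) = (-1, 1, -1).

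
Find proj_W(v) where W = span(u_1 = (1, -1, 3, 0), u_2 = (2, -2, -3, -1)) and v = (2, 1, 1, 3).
proj_W(v) = (4/173, -4/173, 228/173, 24/173)

Set up U = [u_1 | ... | u_2] ∈ R^(4×2). The projector onto W = col(U) is P = U (U^T U)^(-1) U^T.
Compute U^T U =
  [11, -5]
  [-5, 18],
and U^T v = (4, -4).
Solve U^T U · c = U^T v for the coefficients: c = (52/173, -24/173). The projection is proj_W(v) = U c.
Check: (v - proj_W(v)) · u_1 = 0  (should be 0).
Check: (v - proj_W(v)) · u_2 = 0  (should be 0).
Result: proj_W(v) = (4/173, -4/173, 228/173, 24/173).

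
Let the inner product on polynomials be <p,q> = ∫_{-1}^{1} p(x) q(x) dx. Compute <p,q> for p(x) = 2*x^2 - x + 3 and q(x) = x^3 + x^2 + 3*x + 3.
<p,q> = 112/5

Expand the product: p(x)·q(x) = 2*x^5 + x^4 + 8*x^3 + 6*x^2 + 6*x + 9.
∫_{-1}^{1} of each monomial x^k gives [2/(k+1) if k even, 0 if k odd]. Integrating term-by-term (or equivalently evaluating the antiderivative F(x) = x^6/3 + x^5/5 + 2*x^4 + 2*x^3 + 3*x^2 + 9*x at the endpoints):
  F(1) − F(−1) = 248/15 − (-88/15) = 112/5.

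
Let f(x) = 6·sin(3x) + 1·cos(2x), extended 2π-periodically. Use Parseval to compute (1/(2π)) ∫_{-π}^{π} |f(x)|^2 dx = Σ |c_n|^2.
Σ |c_n|^2 = 37/2

Expand |f|^2 and use orthogonality of {sin(nx), cos(mx)} on [-π, π]:
  ∫_{-π}^{π} sin(nx)^2 dx = π, ∫ cos(mx)^2 dx = π, and cross terms integrate to 0.
So ∫_{-π}^{π} f(x)^2 dx = 6^2 · π + 1^2 · π = (36 + 1)π.
Divide by 2π: (36 + 1)/2 = 37/2.
By Parseval, this equals Σ |c_n|^2.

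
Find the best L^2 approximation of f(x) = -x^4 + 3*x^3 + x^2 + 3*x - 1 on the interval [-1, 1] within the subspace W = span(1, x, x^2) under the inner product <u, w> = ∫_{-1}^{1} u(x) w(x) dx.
g(x) = x^2/7 + 24*x/5 - 32/35

The best approximation g ∈ W is the orthogonal projection of f onto W. Writing g = a_0 + a_1 x + a_2 x^2, the coefficients solve the normal equations G · a = b where
  G_{ij} = <φ_i, φ_j> and b_i = <f, φ_i>, with φ_0 = 1, φ_1 = x, φ_2 = x^2.
G =
  [2, 0, 2/3]
  [0, 2/3, 0]
  [2/3, 0, 2/5],
b = (-26/15, 16/5, -58/105).
Solving gives a_0 = -32/35, a_1 = 24/5, a_2 = 1/7, so
  g(x) = x^2/7 + 24*x/5 - 32/35.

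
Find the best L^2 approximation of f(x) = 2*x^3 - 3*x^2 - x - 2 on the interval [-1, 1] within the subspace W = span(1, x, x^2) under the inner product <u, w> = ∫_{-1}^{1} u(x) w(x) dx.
g(x) = -3*x^2 + x/5 - 2

The best approximation g ∈ W is the orthogonal projection of f onto W. Writing g = a_0 + a_1 x + a_2 x^2, the coefficients solve the normal equations G · a = b where
  G_{ij} = <φ_i, φ_j> and b_i = <f, φ_i>, with φ_0 = 1, φ_1 = x, φ_2 = x^2.
G =
  [2, 0, 2/3]
  [0, 2/3, 0]
  [2/3, 0, 2/5],
b = (-6, 2/15, -38/15).
Solving gives a_0 = -2, a_1 = 1/5, a_2 = -3, so
  g(x) = -3*x^2 + x/5 - 2.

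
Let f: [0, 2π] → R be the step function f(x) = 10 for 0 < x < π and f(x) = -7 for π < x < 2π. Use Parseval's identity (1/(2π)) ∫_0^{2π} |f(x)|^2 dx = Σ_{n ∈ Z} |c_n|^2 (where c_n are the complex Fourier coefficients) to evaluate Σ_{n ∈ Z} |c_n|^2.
Σ |c_n|^2 = 149/2

Parseval equates the L^2 energy of f (normalised by 1/(2π)) with the ℓ^2 sum of its Fourier coefficients: (1/(2π)) ∫_0^{2π} |f|^2 = Σ |c_n|^2.
Compute the left side: (1/(2π)) [∫_0^π 10^2 dx + ∫_π^{2π} (-7)^2 dx] = (1/(2π)) · (100π + 49π) = (100 + 49)/2 = 149/2.
So Σ_{n ∈ Z} |c_n|^2 = 149/2.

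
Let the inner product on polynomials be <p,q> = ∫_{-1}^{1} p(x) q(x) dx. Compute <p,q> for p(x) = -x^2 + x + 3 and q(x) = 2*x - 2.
<p,q> = -28/3

Expand the product: p(x)·q(x) = -2*x^3 + 4*x^2 + 4*x - 6.
∫_{-1}^{1} of each monomial x^k gives [2/(k+1) if k even, 0 if k odd]. Integrating term-by-term (or equivalently evaluating the antiderivative F(x) = -x^4/2 + 4*x^3/3 + 2*x^2 - 6*x at the endpoints):
  F(1) − F(−1) = -19/6 − (37/6) = -28/3.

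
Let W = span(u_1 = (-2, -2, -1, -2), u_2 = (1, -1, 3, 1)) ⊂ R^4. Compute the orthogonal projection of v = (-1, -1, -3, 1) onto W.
proj_W(v) = (-119/131, 39/131, -257/131, -119/131)

Set up U = [u_1 | ... | u_2] ∈ R^(4×2). The projector onto W = col(U) is P = U (U^T U)^(-1) U^T.
Compute U^T U =
  [13, -5]
  [-5, 12],
and U^T v = (5, -8).
Solve U^T U · c = U^T v for the coefficients: c = (20/131, -79/131). The projection is proj_W(v) = U c.
Check: (v - proj_W(v)) · u_1 = 0  (should be 0).
Check: (v - proj_W(v)) · u_2 = 0  (should be 0).
Result: proj_W(v) = (-119/131, 39/131, -257/131, -119/131).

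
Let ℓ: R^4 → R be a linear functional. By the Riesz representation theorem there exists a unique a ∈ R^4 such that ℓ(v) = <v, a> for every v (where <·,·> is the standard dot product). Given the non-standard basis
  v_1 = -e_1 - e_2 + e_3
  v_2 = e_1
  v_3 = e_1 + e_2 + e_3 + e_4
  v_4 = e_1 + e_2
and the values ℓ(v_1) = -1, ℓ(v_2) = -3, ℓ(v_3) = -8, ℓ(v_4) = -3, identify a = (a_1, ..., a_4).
a = (-3, 0, -4, -1)

Write a = (a_1, ..., a_4) in the standard basis. For each basis vector v_i, ℓ(v_i) = <v_i, a> is a linear equation in the a_j's. Collect the n equations into a matrix system V a = ℓ, where row i of V is v_i (expressed in the standard basis). Since V is invertible (lower-triangular with 1s on the diagonal, up to permutation), solve by back-substitution:
  V =
[[-1, -1, 1, 0],
 [1, 0, 0, 0],
 [1, 1, 1, 1],
 [1, 1, 0, 0]]
  V a = (-1, -3, -8, -3)
Solving gives a = (-3, 0, -4, -1).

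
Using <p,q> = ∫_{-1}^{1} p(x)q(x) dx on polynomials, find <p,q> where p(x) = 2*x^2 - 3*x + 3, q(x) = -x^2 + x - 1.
<p,q> = -182/15

Expand the product: p(x)·q(x) = -2*x^4 + 5*x^3 - 8*x^2 + 6*x - 3.
∫_{-1}^{1} of each monomial x^k gives [2/(k+1) if k even, 0 if k odd]. Integrating term-by-term (or equivalently evaluating the antiderivative F(x) = -2*x^5/5 + 5*x^4/4 - 8*x^3/3 + 3*x^2 - 3*x at the endpoints):
  F(1) − F(−1) = -109/60 − (619/60) = -182/15.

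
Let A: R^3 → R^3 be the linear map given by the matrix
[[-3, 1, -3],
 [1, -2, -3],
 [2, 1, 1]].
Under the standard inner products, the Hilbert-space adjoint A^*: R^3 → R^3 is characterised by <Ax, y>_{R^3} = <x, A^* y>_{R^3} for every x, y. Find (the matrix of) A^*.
A^* = A^T =
[[-3, 1, 2],
 [1, -2, 1],
 [-3, -3, 1]]

For real matrices with standard dot products, the defining identity <Ax, y> = <x, A^* y> gives (Ax)^T y = x^T (A^*) y, i.e. x^T A^T y = x^T (A^*) y. Since this holds for all x, y, we must have A^* = A^T. Therefore
A^* =
[[-3, 1, 2],
 [1, -2, 1],
 [-3, -3, 1]].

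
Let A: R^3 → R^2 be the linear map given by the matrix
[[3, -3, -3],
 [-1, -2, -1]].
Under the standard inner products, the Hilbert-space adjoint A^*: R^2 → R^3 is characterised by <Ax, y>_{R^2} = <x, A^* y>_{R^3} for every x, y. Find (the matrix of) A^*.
A^* = A^T =
[[3, -1],
 [-3, -2],
 [-3, -1]]

For real matrices with standard dot products, the defining identity <Ax, y> = <x, A^* y> gives (Ax)^T y = x^T (A^*) y, i.e. x^T A^T y = x^T (A^*) y. Since this holds for all x, y, we must have A^* = A^T. Therefore
A^* =
[[3, -1],
 [-3, -2],
 [-3, -1]].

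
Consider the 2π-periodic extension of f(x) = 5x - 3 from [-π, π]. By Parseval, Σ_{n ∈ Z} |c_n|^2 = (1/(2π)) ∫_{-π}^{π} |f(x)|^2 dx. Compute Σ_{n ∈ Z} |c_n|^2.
Σ |c_n|^2 = 25π^2/3 + 9

Expand and integrate term by term over [-π, π]:
  ∫ (5x)^2 dx = 25·(2π^3/3); ∫ 2·5·(-3)·x dx = 0 (odd integrand); ∫ (-3)^2 dx = 9·2π.
So (1/(2π)) ∫_{-π}^{π} (5x - 3)^2 dx = 25π^2/3 + 9 = 25π^2/3 + 9.
Parseval ⇒ Σ |c_n|^2 = 25π^2/3 + 9.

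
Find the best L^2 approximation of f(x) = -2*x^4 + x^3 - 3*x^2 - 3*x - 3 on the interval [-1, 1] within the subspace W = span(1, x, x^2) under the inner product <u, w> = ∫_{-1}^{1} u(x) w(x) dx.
g(x) = -33*x^2/7 - 12*x/5 - 99/35

The best approximation g ∈ W is the orthogonal projection of f onto W. Writing g = a_0 + a_1 x + a_2 x^2, the coefficients solve the normal equations G · a = b where
  G_{ij} = <φ_i, φ_j> and b_i = <f, φ_i>, with φ_0 = 1, φ_1 = x, φ_2 = x^2.
G =
  [2, 0, 2/3]
  [0, 2/3, 0]
  [2/3, 0, 2/5],
b = (-44/5, -8/5, -132/35).
Solving gives a_0 = -99/35, a_1 = -12/5, a_2 = -33/7, so
  g(x) = -33*x^2/7 - 12*x/5 - 99/35.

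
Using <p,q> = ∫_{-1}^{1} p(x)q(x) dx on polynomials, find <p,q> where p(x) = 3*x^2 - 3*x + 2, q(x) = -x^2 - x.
<p,q> = -8/15

Expand the product: p(x)·q(x) = -3*x^4 + x^2 - 2*x.
∫_{-1}^{1} of each monomial x^k gives [2/(k+1) if k even, 0 if k odd]. Integrating term-by-term (or equivalently evaluating the antiderivative F(x) = -3*x^5/5 + x^3/3 - x^2 at the endpoints):
  F(1) − F(−1) = -19/15 − (-11/15) = -8/15.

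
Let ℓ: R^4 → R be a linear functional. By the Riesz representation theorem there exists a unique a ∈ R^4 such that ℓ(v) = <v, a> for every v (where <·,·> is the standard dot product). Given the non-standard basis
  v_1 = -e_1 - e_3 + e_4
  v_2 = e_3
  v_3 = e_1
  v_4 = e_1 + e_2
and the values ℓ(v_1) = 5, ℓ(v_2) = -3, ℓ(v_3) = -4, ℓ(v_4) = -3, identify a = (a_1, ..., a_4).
a = (-4, 1, -3, -2)

Write a = (a_1, ..., a_4) in the standard basis. For each basis vector v_i, ℓ(v_i) = <v_i, a> is a linear equation in the a_j's. Collect the n equations into a matrix system V a = ℓ, where row i of V is v_i (expressed in the standard basis). Since V is invertible (lower-triangular with 1s on the diagonal, up to permutation), solve by back-substitution:
  V =
[[-1, 0, -1, 1],
 [0, 0, 1, 0],
 [1, 0, 0, 0],
 [1, 1, 0, 0]]
  V a = (5, -3, -4, -3)
Solving gives a = (-4, 1, -3, -2).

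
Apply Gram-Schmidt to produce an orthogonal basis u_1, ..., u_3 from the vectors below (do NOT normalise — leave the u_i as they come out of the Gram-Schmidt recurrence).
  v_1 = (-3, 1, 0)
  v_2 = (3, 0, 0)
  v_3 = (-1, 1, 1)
Orthogonal basis:
  u_1 = (-3, 1, 0)
  u_2 = (3/10, 9/10, 0)
  u_3 = (0, 0, 1)

Apply the Gram-Schmidt recurrence
  u_1 = v_1
  u_i = v_i − Σ_{j<i} ((v_i · u_j) / (u_j · u_j)) · u_j.

Step by step this gives:
  u_1 = (-3, 1, 0)
  u_2 = (3/10, 9/10, 0)
  u_3 = (0, 0, 1)

Orthogonality check:
  u_2 · u_1 = 0 (should be 0)
  u_3 · u_1 = 0 (should be 0)
  u_3 · u_2 = 0 (should be 0)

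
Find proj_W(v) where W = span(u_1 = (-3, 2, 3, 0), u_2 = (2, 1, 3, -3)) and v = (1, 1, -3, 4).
proj_W(v) = (-272/481, -626/481, -1458/481, 1038/481)

Set up U = [u_1 | ... | u_2] ∈ R^(4×2). The projector onto W = col(U) is P = U (U^T U)^(-1) U^T.
Compute U^T U =
  [22, 5]
  [5, 23],
and U^T v = (-10, -18).
Solve U^T U · c = U^T v for the coefficients: c = (-140/481, -346/481). The projection is proj_W(v) = U c.
Check: (v - proj_W(v)) · u_1 = 0  (should be 0).
Check: (v - proj_W(v)) · u_2 = 0  (should be 0).
Result: proj_W(v) = (-272/481, -626/481, -1458/481, 1038/481).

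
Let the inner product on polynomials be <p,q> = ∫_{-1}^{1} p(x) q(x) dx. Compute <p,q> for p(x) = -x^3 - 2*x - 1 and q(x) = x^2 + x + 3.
<p,q> = -42/5

Expand the product: p(x)·q(x) = -x^5 - x^4 - 5*x^3 - 3*x^2 - 7*x - 3.
∫_{-1}^{1} of each monomial x^k gives [2/(k+1) if k even, 0 if k odd]. Integrating term-by-term (or equivalently evaluating the antiderivative F(x) = -x^6/6 - x^5/5 - 5*x^4/4 - x^3 - 7*x^2/2 - 3*x at the endpoints):
  F(1) − F(−1) = -547/60 − (-43/60) = -42/5.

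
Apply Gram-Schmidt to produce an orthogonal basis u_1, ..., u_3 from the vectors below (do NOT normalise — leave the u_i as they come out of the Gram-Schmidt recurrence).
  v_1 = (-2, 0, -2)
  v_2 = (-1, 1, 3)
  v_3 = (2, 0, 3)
Orthogonal basis:
  u_1 = (-2, 0, -2)
  u_2 = (-2, 1, 2)
  u_3 = (-1/18, -2/9, 1/18)

Apply the Gram-Schmidt recurrence
  u_1 = v_1
  u_i = v_i − Σ_{j<i} ((v_i · u_j) / (u_j · u_j)) · u_j.

Step by step this gives:
  u_1 = (-2, 0, -2)
  u_2 = (-2, 1, 2)
  u_3 = (-1/18, -2/9, 1/18)

Orthogonality check:
  u_2 · u_1 = 0 (should be 0)
  u_3 · u_1 = 0 (should be 0)
  u_3 · u_2 = 0 (should be 0)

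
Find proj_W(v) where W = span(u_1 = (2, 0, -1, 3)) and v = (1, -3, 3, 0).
proj_W(v) = (-1/7, 0, 1/14, -3/14)

Set up U = [u_1 | ... | u_1] ∈ R^(4×1). The projector onto W = col(U) is P = U (U^T U)^(-1) U^T.
Compute U^T U =
  [14],
and U^T v = (-1).
Solve U^T U · c = U^T v for the coefficients: c = (-1/14). The projection is proj_W(v) = U c.
Check: (v - proj_W(v)) · u_1 = 0  (should be 0).
Result: proj_W(v) = (-1/7, 0, 1/14, -3/14).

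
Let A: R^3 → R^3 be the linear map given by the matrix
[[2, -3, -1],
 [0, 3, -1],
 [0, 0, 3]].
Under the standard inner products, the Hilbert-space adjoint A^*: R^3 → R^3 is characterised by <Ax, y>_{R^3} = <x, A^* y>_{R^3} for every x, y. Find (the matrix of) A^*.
A^* = A^T =
[[2, 0, 0],
 [-3, 3, 0],
 [-1, -1, 3]]

For real matrices with standard dot products, the defining identity <Ax, y> = <x, A^* y> gives (Ax)^T y = x^T (A^*) y, i.e. x^T A^T y = x^T (A^*) y. Since this holds for all x, y, we must have A^* = A^T. Therefore
A^* =
[[2, 0, 0],
 [-3, 3, 0],
 [-1, -1, 3]].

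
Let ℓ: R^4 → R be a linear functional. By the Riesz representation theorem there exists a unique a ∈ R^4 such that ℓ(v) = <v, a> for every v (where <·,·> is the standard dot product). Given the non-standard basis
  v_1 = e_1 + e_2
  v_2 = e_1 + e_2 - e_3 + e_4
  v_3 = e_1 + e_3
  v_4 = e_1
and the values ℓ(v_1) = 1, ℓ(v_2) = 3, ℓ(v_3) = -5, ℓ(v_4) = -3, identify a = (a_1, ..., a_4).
a = (-3, 4, -2, 0)

Write a = (a_1, ..., a_4) in the standard basis. For each basis vector v_i, ℓ(v_i) = <v_i, a> is a linear equation in the a_j's. Collect the n equations into a matrix system V a = ℓ, where row i of V is v_i (expressed in the standard basis). Since V is invertible (lower-triangular with 1s on the diagonal, up to permutation), solve by back-substitution:
  V =
[[1, 1, 0, 0],
 [1, 1, -1, 1],
 [1, 0, 1, 0],
 [1, 0, 0, 0]]
  V a = (1, 3, -5, -3)
Solving gives a = (-3, 4, -2, 0).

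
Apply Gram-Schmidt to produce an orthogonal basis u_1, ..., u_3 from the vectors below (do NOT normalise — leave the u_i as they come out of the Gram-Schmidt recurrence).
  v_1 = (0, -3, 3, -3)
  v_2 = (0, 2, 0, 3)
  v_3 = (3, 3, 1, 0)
Orthogonal basis:
  u_1 = (0, -3, 3, -3)
  u_2 = (0, 1/3, 5/3, 4/3)
  u_3 = (3, 15/7, 5/7, -10/7)

Apply the Gram-Schmidt recurrence
  u_1 = v_1
  u_i = v_i − Σ_{j<i} ((v_i · u_j) / (u_j · u_j)) · u_j.

Step by step this gives:
  u_1 = (0, -3, 3, -3)
  u_2 = (0, 1/3, 5/3, 4/3)
  u_3 = (3, 15/7, 5/7, -10/7)

Orthogonality check:
  u_2 · u_1 = 0 (should be 0)
  u_3 · u_1 = 0 (should be 0)
  u_3 · u_2 = 0 (should be 0)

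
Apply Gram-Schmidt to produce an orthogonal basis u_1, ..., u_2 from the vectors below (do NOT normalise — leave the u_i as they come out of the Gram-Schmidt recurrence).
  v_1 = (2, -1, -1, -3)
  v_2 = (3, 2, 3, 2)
Orthogonal basis:
  u_1 = (2, -1, -1, -3)
  u_2 = (11/3, 5/3, 8/3, 1)

Apply the Gram-Schmidt recurrence
  u_1 = v_1
  u_i = v_i − Σ_{j<i} ((v_i · u_j) / (u_j · u_j)) · u_j.

Step by step this gives:
  u_1 = (2, -1, -1, -3)
  u_2 = (11/3, 5/3, 8/3, 1)

Orthogonality check:
  u_2 · u_1 = 0 (should be 0)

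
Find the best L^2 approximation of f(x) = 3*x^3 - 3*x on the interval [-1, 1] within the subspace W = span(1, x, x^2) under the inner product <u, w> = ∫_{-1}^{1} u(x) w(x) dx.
g(x) = -6*x/5

The best approximation g ∈ W is the orthogonal projection of f onto W. Writing g = a_0 + a_1 x + a_2 x^2, the coefficients solve the normal equations G · a = b where
  G_{ij} = <φ_i, φ_j> and b_i = <f, φ_i>, with φ_0 = 1, φ_1 = x, φ_2 = x^2.
G =
  [2, 0, 2/3]
  [0, 2/3, 0]
  [2/3, 0, 2/5],
b = (0, -4/5, 0).
Solving gives a_0 = 0, a_1 = -6/5, a_2 = 0, so
  g(x) = -6*x/5.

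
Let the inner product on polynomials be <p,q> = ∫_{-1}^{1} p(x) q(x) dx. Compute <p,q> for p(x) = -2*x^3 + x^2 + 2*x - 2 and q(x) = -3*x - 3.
<p,q> = 42/5

Expand the product: p(x)·q(x) = 6*x^4 + 3*x^3 - 9*x^2 + 6.
∫_{-1}^{1} of each monomial x^k gives [2/(k+1) if k even, 0 if k odd]. Integrating term-by-term (or equivalently evaluating the antiderivative F(x) = 6*x^5/5 + 3*x^4/4 - 3*x^3 + 6*x at the endpoints):
  F(1) − F(−1) = 99/20 − (-69/20) = 42/5.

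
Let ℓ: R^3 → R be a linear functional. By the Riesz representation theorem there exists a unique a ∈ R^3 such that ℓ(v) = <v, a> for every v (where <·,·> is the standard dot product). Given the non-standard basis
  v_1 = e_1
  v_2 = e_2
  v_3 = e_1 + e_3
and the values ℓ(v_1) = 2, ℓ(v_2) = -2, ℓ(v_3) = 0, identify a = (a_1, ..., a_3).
a = (2, -2, -2)

Write a = (a_1, ..., a_3) in the standard basis. For each basis vector v_i, ℓ(v_i) = <v_i, a> is a linear equation in the a_j's. Collect the n equations into a matrix system V a = ℓ, where row i of V is v_i (expressed in the standard basis). Since V is invertible (lower-triangular with 1s on the diagonal, up to permutation), solve by back-substitution:
  V =
[[1, 0, 0],
 [0, 1, 0],
 [1, 0, 1]]
  V a = (2, -2, 0)
Solving gives a = (2, -2, -2).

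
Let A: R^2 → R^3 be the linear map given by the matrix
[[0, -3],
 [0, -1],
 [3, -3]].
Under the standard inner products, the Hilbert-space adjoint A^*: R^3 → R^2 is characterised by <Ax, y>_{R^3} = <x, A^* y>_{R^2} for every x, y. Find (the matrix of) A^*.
A^* = A^T =
[[0, 0, 3],
 [-3, -1, -3]]

For real matrices with standard dot products, the defining identity <Ax, y> = <x, A^* y> gives (Ax)^T y = x^T (A^*) y, i.e. x^T A^T y = x^T (A^*) y. Since this holds for all x, y, we must have A^* = A^T. Therefore
A^* =
[[0, 0, 3],
 [-3, -1, -3]].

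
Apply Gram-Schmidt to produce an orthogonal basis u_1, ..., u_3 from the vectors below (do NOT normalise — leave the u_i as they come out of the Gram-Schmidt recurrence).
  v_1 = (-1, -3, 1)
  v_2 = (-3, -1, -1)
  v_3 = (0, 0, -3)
Orthogonal basis:
  u_1 = (-1, -3, 1)
  u_2 = (-28/11, 4/11, -16/11)
  u_3 = (1, -1, -2)

Apply the Gram-Schmidt recurrence
  u_1 = v_1
  u_i = v_i − Σ_{j<i} ((v_i · u_j) / (u_j · u_j)) · u_j.

Step by step this gives:
  u_1 = (-1, -3, 1)
  u_2 = (-28/11, 4/11, -16/11)
  u_3 = (1, -1, -2)

Orthogonality check:
  u_2 · u_1 = 0 (should be 0)
  u_3 · u_1 = 0 (should be 0)
  u_3 · u_2 = 0 (should be 0)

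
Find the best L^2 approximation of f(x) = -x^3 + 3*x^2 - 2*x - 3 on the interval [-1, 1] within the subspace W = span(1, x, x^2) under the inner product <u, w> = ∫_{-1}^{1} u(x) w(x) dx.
g(x) = 3*x^2 - 13*x/5 - 3

The best approximation g ∈ W is the orthogonal projection of f onto W. Writing g = a_0 + a_1 x + a_2 x^2, the coefficients solve the normal equations G · a = b where
  G_{ij} = <φ_i, φ_j> and b_i = <f, φ_i>, with φ_0 = 1, φ_1 = x, φ_2 = x^2.
G =
  [2, 0, 2/3]
  [0, 2/3, 0]
  [2/3, 0, 2/5],
b = (-4, -26/15, -4/5).
Solving gives a_0 = -3, a_1 = -13/5, a_2 = 3, so
  g(x) = 3*x^2 - 13*x/5 - 3.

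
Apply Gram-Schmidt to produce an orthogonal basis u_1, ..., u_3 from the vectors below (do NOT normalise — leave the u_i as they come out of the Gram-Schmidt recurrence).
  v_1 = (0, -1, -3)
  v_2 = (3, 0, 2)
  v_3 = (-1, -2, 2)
Orthogonal basis:
  u_1 = (0, -1, -3)
  u_2 = (3, -3/5, 1/5)
  u_3 = (-26/47, -117/47, 39/47)

Apply the Gram-Schmidt recurrence
  u_1 = v_1
  u_i = v_i − Σ_{j<i} ((v_i · u_j) / (u_j · u_j)) · u_j.

Step by step this gives:
  u_1 = (0, -1, -3)
  u_2 = (3, -3/5, 1/5)
  u_3 = (-26/47, -117/47, 39/47)

Orthogonality check:
  u_2 · u_1 = 0 (should be 0)
  u_3 · u_1 = 0 (should be 0)
  u_3 · u_2 = 0 (should be 0)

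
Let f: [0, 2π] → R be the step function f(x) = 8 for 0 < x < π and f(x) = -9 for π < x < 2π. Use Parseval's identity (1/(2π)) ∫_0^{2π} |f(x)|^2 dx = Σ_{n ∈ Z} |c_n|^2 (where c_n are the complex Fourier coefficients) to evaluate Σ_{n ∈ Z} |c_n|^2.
Σ |c_n|^2 = 145/2

Parseval equates the L^2 energy of f (normalised by 1/(2π)) with the ℓ^2 sum of its Fourier coefficients: (1/(2π)) ∫_0^{2π} |f|^2 = Σ |c_n|^2.
Compute the left side: (1/(2π)) [∫_0^π 8^2 dx + ∫_π^{2π} (-9)^2 dx] = (1/(2π)) · (64π + 81π) = (64 + 81)/2 = 145/2.
So Σ_{n ∈ Z} |c_n|^2 = 145/2.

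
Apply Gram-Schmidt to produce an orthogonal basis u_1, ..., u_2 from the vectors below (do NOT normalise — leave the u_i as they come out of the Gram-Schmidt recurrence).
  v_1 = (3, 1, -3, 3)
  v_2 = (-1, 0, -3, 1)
Orthogonal basis:
  u_1 = (3, 1, -3, 3)
  u_2 = (-55/28, -9/28, -57/28, 1/28)

Apply the Gram-Schmidt recurrence
  u_1 = v_1
  u_i = v_i − Σ_{j<i} ((v_i · u_j) / (u_j · u_j)) · u_j.

Step by step this gives:
  u_1 = (3, 1, -3, 3)
  u_2 = (-55/28, -9/28, -57/28, 1/28)

Orthogonality check:
  u_2 · u_1 = 0 (should be 0)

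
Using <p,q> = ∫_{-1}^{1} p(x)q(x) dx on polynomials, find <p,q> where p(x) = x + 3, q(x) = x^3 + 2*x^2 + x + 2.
<p,q> = 256/15

Expand the product: p(x)·q(x) = x^4 + 5*x^3 + 7*x^2 + 5*x + 6.
∫_{-1}^{1} of each monomial x^k gives [2/(k+1) if k even, 0 if k odd]. Integrating term-by-term (or equivalently evaluating the antiderivative F(x) = x^5/5 + 5*x^4/4 + 7*x^3/3 + 5*x^2/2 + 6*x at the endpoints):
  F(1) − F(−1) = 737/60 − (-287/60) = 256/15.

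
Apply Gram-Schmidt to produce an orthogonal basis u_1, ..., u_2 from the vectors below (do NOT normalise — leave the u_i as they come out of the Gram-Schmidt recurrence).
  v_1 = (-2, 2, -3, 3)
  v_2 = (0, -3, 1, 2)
Orthogonal basis:
  u_1 = (-2, 2, -3, 3)
  u_2 = (-3/13, -36/13, 17/26, 61/26)

Apply the Gram-Schmidt recurrence
  u_1 = v_1
  u_i = v_i − Σ_{j<i} ((v_i · u_j) / (u_j · u_j)) · u_j.

Step by step this gives:
  u_1 = (-2, 2, -3, 3)
  u_2 = (-3/13, -36/13, 17/26, 61/26)

Orthogonality check:
  u_2 · u_1 = 0 (should be 0)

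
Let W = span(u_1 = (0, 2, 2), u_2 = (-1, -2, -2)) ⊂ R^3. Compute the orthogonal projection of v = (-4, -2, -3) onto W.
proj_W(v) = (-4, -5/2, -5/2)

Set up U = [u_1 | ... | u_2] ∈ R^(3×2). The projector onto W = col(U) is P = U (U^T U)^(-1) U^T.
Compute U^T U =
  [8, -8]
  [-8, 9],
and U^T v = (-10, 14).
Solve U^T U · c = U^T v for the coefficients: c = (11/4, 4). The projection is proj_W(v) = U c.
Check: (v - proj_W(v)) · u_1 = 0  (should be 0).
Check: (v - proj_W(v)) · u_2 = 0  (should be 0).
Result: proj_W(v) = (-4, -5/2, -5/2).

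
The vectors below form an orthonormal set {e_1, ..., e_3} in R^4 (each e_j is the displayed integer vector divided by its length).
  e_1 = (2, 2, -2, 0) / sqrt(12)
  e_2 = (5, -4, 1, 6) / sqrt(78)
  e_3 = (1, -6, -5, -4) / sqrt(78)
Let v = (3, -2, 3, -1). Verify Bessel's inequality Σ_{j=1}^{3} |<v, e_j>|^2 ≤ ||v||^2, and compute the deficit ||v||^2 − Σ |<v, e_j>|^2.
Σ |<v, e_j>|^2 = 20/3; ||v||^2 = 23; deficit = 49/3

Write each e_j = u_j / sqrt(<u_j, u_j>) where u_j is the displayed integer vector. Then <v, e_j> = <v, u_j> / sqrt(<u_j, u_j>), so |<v, e_j>|^2 = <v, u_j>^2 / <u_j, u_j>.
Coefficients: <v, e_1> = -4/sqrt(12), <v, e_2> = 20/sqrt(78), <v, e_3> = 4/sqrt(78).
Square and sum: Σ |<v, e_j>|^2 = 20/3.
Compute ||v||^2 = v·v = 23.
Deficit = 23 − 20/3 = 49/3 ≥ 0, confirming Bessel's inequality. (The deficit equals ||v − Σ <v,e_j> e_j||^2, the squared distance from v to span{e_j}.)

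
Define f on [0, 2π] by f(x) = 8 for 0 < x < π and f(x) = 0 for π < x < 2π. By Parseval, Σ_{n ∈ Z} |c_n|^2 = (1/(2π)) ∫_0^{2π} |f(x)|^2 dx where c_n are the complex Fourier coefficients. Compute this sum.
Σ |c_n|^2 = 32

Parseval equates the L^2 energy of f (normalised by 1/(2π)) with the ℓ^2 sum of its Fourier coefficients: (1/(2π)) ∫_0^{2π} |f|^2 = Σ |c_n|^2.
Compute the left side: (1/(2π)) [∫_0^π 8^2 dx + ∫_π^{2π} 0^2 dx] = (1/(2π)) · (64π + 0π) = (64 + 0)/2 = 32.
So Σ_{n ∈ Z} |c_n|^2 = 32.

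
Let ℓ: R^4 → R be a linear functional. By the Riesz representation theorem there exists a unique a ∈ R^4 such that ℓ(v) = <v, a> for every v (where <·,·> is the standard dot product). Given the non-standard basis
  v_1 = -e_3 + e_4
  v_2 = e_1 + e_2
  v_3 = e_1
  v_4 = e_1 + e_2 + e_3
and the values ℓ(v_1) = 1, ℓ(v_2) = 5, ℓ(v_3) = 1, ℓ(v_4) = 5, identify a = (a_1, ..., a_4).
a = (1, 4, 0, 1)

Write a = (a_1, ..., a_4) in the standard basis. For each basis vector v_i, ℓ(v_i) = <v_i, a> is a linear equation in the a_j's. Collect the n equations into a matrix system V a = ℓ, where row i of V is v_i (expressed in the standard basis). Since V is invertible (lower-triangular with 1s on the diagonal, up to permutation), solve by back-substitution:
  V =
[[0, 0, -1, 1],
 [1, 1, 0, 0],
 [1, 0, 0, 0],
 [1, 1, 1, 0]]
  V a = (1, 5, 1, 5)
Solving gives a = (1, 4, 0, 1).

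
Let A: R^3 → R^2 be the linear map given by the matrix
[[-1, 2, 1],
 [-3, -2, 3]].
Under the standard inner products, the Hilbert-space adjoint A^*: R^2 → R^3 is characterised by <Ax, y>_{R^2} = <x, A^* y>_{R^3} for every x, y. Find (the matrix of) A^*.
A^* = A^T =
[[-1, -3],
 [2, -2],
 [1, 3]]

For real matrices with standard dot products, the defining identity <Ax, y> = <x, A^* y> gives (Ax)^T y = x^T (A^*) y, i.e. x^T A^T y = x^T (A^*) y. Since this holds for all x, y, we must have A^* = A^T. Therefore
A^* =
[[-1, -3],
 [2, -2],
 [1, 3]].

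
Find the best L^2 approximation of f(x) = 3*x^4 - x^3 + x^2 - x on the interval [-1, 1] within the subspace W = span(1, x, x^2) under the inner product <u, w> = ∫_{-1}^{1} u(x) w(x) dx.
g(x) = 25*x^2/7 - 8*x/5 - 9/35

The best approximation g ∈ W is the orthogonal projection of f onto W. Writing g = a_0 + a_1 x + a_2 x^2, the coefficients solve the normal equations G · a = b where
  G_{ij} = <φ_i, φ_j> and b_i = <f, φ_i>, with φ_0 = 1, φ_1 = x, φ_2 = x^2.
G =
  [2, 0, 2/3]
  [0, 2/3, 0]
  [2/3, 0, 2/5],
b = (28/15, -16/15, 44/35).
Solving gives a_0 = -9/35, a_1 = -8/5, a_2 = 25/7, so
  g(x) = 25*x^2/7 - 8*x/5 - 9/35.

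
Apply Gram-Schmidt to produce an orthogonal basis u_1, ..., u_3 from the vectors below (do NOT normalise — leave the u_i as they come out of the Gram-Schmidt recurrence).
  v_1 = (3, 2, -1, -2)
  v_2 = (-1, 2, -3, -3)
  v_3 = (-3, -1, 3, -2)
Orthogonal basis:
  u_1 = (3, 2, -1, -2)
  u_2 = (-8/3, 8/9, -22/9, -17/9)
  u_3 = (-124/157, -11/157, 462/157, -428/157)

Apply the Gram-Schmidt recurrence
  u_1 = v_1
  u_i = v_i − Σ_{j<i} ((v_i · u_j) / (u_j · u_j)) · u_j.

Step by step this gives:
  u_1 = (3, 2, -1, -2)
  u_2 = (-8/3, 8/9, -22/9, -17/9)
  u_3 = (-124/157, -11/157, 462/157, -428/157)

Orthogonality check:
  u_2 · u_1 = 0 (should be 0)
  u_3 · u_1 = 0 (should be 0)
  u_3 · u_2 = 0 (should be 0)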